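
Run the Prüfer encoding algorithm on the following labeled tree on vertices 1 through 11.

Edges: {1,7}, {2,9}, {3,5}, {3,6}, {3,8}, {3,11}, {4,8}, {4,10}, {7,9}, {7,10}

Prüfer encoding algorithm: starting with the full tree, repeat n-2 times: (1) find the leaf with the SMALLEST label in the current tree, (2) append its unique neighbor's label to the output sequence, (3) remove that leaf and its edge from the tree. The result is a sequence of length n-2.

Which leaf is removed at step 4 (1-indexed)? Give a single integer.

Step 1: current leaves = {1,2,5,6,11}. Remove leaf 1 (neighbor: 7).
Step 2: current leaves = {2,5,6,11}. Remove leaf 2 (neighbor: 9).
Step 3: current leaves = {5,6,9,11}. Remove leaf 5 (neighbor: 3).
Step 4: current leaves = {6,9,11}. Remove leaf 6 (neighbor: 3).

Answer: 6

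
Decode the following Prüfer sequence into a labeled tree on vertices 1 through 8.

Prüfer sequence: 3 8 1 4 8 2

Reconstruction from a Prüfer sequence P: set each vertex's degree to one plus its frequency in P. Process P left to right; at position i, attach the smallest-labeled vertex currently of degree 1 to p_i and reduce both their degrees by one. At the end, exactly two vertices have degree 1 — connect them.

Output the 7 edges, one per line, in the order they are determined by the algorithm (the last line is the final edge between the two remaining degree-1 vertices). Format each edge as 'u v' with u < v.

Answer: 3 5
3 8
1 6
1 4
4 8
2 7
2 8

Derivation:
Initial degrees: {1:2, 2:2, 3:2, 4:2, 5:1, 6:1, 7:1, 8:3}
Step 1: smallest deg-1 vertex = 5, p_1 = 3. Add edge {3,5}. Now deg[5]=0, deg[3]=1.
Step 2: smallest deg-1 vertex = 3, p_2 = 8. Add edge {3,8}. Now deg[3]=0, deg[8]=2.
Step 3: smallest deg-1 vertex = 6, p_3 = 1. Add edge {1,6}. Now deg[6]=0, deg[1]=1.
Step 4: smallest deg-1 vertex = 1, p_4 = 4. Add edge {1,4}. Now deg[1]=0, deg[4]=1.
Step 5: smallest deg-1 vertex = 4, p_5 = 8. Add edge {4,8}. Now deg[4]=0, deg[8]=1.
Step 6: smallest deg-1 vertex = 7, p_6 = 2. Add edge {2,7}. Now deg[7]=0, deg[2]=1.
Final: two remaining deg-1 vertices are 2, 8. Add edge {2,8}.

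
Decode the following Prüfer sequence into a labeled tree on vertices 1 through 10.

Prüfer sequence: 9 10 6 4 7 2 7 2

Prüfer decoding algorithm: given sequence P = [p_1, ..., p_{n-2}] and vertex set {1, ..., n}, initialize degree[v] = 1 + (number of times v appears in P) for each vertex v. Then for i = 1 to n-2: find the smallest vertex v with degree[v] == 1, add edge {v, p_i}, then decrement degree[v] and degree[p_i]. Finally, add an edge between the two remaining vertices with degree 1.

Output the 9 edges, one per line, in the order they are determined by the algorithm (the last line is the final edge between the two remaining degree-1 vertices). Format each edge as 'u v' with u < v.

Answer: 1 9
3 10
5 6
4 6
4 7
2 8
7 9
2 7
2 10

Derivation:
Initial degrees: {1:1, 2:3, 3:1, 4:2, 5:1, 6:2, 7:3, 8:1, 9:2, 10:2}
Step 1: smallest deg-1 vertex = 1, p_1 = 9. Add edge {1,9}. Now deg[1]=0, deg[9]=1.
Step 2: smallest deg-1 vertex = 3, p_2 = 10. Add edge {3,10}. Now deg[3]=0, deg[10]=1.
Step 3: smallest deg-1 vertex = 5, p_3 = 6. Add edge {5,6}. Now deg[5]=0, deg[6]=1.
Step 4: smallest deg-1 vertex = 6, p_4 = 4. Add edge {4,6}. Now deg[6]=0, deg[4]=1.
Step 5: smallest deg-1 vertex = 4, p_5 = 7. Add edge {4,7}. Now deg[4]=0, deg[7]=2.
Step 6: smallest deg-1 vertex = 8, p_6 = 2. Add edge {2,8}. Now deg[8]=0, deg[2]=2.
Step 7: smallest deg-1 vertex = 9, p_7 = 7. Add edge {7,9}. Now deg[9]=0, deg[7]=1.
Step 8: smallest deg-1 vertex = 7, p_8 = 2. Add edge {2,7}. Now deg[7]=0, deg[2]=1.
Final: two remaining deg-1 vertices are 2, 10. Add edge {2,10}.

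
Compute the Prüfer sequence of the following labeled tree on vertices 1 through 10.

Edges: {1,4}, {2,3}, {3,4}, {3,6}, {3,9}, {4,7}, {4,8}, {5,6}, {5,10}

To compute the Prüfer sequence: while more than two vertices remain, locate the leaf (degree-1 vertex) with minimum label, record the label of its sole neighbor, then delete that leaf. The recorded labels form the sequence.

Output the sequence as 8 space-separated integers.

Answer: 4 3 4 4 3 3 6 5

Derivation:
Step 1: leaves = {1,2,7,8,9,10}. Remove smallest leaf 1, emit neighbor 4.
Step 2: leaves = {2,7,8,9,10}. Remove smallest leaf 2, emit neighbor 3.
Step 3: leaves = {7,8,9,10}. Remove smallest leaf 7, emit neighbor 4.
Step 4: leaves = {8,9,10}. Remove smallest leaf 8, emit neighbor 4.
Step 5: leaves = {4,9,10}. Remove smallest leaf 4, emit neighbor 3.
Step 6: leaves = {9,10}. Remove smallest leaf 9, emit neighbor 3.
Step 7: leaves = {3,10}. Remove smallest leaf 3, emit neighbor 6.
Step 8: leaves = {6,10}. Remove smallest leaf 6, emit neighbor 5.
Done: 2 vertices remain (5, 10). Sequence = [4 3 4 4 3 3 6 5]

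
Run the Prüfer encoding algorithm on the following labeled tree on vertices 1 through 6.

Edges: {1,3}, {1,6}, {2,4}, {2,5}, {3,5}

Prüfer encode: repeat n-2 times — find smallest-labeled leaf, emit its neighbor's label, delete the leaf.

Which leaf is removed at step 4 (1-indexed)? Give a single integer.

Answer: 3

Derivation:
Step 1: current leaves = {4,6}. Remove leaf 4 (neighbor: 2).
Step 2: current leaves = {2,6}. Remove leaf 2 (neighbor: 5).
Step 3: current leaves = {5,6}. Remove leaf 5 (neighbor: 3).
Step 4: current leaves = {3,6}. Remove leaf 3 (neighbor: 1).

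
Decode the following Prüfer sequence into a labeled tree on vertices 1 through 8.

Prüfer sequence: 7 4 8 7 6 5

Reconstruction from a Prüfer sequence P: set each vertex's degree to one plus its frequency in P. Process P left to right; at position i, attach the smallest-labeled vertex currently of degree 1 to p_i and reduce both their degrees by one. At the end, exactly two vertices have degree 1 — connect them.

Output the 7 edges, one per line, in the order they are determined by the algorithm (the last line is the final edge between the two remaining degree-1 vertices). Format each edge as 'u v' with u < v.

Initial degrees: {1:1, 2:1, 3:1, 4:2, 5:2, 6:2, 7:3, 8:2}
Step 1: smallest deg-1 vertex = 1, p_1 = 7. Add edge {1,7}. Now deg[1]=0, deg[7]=2.
Step 2: smallest deg-1 vertex = 2, p_2 = 4. Add edge {2,4}. Now deg[2]=0, deg[4]=1.
Step 3: smallest deg-1 vertex = 3, p_3 = 8. Add edge {3,8}. Now deg[3]=0, deg[8]=1.
Step 4: smallest deg-1 vertex = 4, p_4 = 7. Add edge {4,7}. Now deg[4]=0, deg[7]=1.
Step 5: smallest deg-1 vertex = 7, p_5 = 6. Add edge {6,7}. Now deg[7]=0, deg[6]=1.
Step 6: smallest deg-1 vertex = 6, p_6 = 5. Add edge {5,6}. Now deg[6]=0, deg[5]=1.
Final: two remaining deg-1 vertices are 5, 8. Add edge {5,8}.

Answer: 1 7
2 4
3 8
4 7
6 7
5 6
5 8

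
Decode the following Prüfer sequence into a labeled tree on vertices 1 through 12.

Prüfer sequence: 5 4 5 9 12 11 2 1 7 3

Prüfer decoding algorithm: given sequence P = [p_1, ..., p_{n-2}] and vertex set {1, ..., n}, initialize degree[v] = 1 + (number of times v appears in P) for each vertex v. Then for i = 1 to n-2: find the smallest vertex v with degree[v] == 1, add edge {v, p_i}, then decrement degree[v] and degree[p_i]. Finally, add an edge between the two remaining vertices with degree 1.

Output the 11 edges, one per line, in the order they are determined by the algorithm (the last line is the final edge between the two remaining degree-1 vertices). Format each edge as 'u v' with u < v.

Answer: 5 6
4 8
4 5
5 9
9 12
10 11
2 11
1 2
1 7
3 7
3 12

Derivation:
Initial degrees: {1:2, 2:2, 3:2, 4:2, 5:3, 6:1, 7:2, 8:1, 9:2, 10:1, 11:2, 12:2}
Step 1: smallest deg-1 vertex = 6, p_1 = 5. Add edge {5,6}. Now deg[6]=0, deg[5]=2.
Step 2: smallest deg-1 vertex = 8, p_2 = 4. Add edge {4,8}. Now deg[8]=0, deg[4]=1.
Step 3: smallest deg-1 vertex = 4, p_3 = 5. Add edge {4,5}. Now deg[4]=0, deg[5]=1.
Step 4: smallest deg-1 vertex = 5, p_4 = 9. Add edge {5,9}. Now deg[5]=0, deg[9]=1.
Step 5: smallest deg-1 vertex = 9, p_5 = 12. Add edge {9,12}. Now deg[9]=0, deg[12]=1.
Step 6: smallest deg-1 vertex = 10, p_6 = 11. Add edge {10,11}. Now deg[10]=0, deg[11]=1.
Step 7: smallest deg-1 vertex = 11, p_7 = 2. Add edge {2,11}. Now deg[11]=0, deg[2]=1.
Step 8: smallest deg-1 vertex = 2, p_8 = 1. Add edge {1,2}. Now deg[2]=0, deg[1]=1.
Step 9: smallest deg-1 vertex = 1, p_9 = 7. Add edge {1,7}. Now deg[1]=0, deg[7]=1.
Step 10: smallest deg-1 vertex = 7, p_10 = 3. Add edge {3,7}. Now deg[7]=0, deg[3]=1.
Final: two remaining deg-1 vertices are 3, 12. Add edge {3,12}.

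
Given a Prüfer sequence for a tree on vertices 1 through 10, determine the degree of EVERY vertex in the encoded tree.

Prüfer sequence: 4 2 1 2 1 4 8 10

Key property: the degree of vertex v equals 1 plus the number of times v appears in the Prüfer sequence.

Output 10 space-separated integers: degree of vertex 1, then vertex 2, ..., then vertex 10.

Answer: 3 3 1 3 1 1 1 2 1 2

Derivation:
p_1 = 4: count[4] becomes 1
p_2 = 2: count[2] becomes 1
p_3 = 1: count[1] becomes 1
p_4 = 2: count[2] becomes 2
p_5 = 1: count[1] becomes 2
p_6 = 4: count[4] becomes 2
p_7 = 8: count[8] becomes 1
p_8 = 10: count[10] becomes 1
Degrees (1 + count): deg[1]=1+2=3, deg[2]=1+2=3, deg[3]=1+0=1, deg[4]=1+2=3, deg[5]=1+0=1, deg[6]=1+0=1, deg[7]=1+0=1, deg[8]=1+1=2, deg[9]=1+0=1, deg[10]=1+1=2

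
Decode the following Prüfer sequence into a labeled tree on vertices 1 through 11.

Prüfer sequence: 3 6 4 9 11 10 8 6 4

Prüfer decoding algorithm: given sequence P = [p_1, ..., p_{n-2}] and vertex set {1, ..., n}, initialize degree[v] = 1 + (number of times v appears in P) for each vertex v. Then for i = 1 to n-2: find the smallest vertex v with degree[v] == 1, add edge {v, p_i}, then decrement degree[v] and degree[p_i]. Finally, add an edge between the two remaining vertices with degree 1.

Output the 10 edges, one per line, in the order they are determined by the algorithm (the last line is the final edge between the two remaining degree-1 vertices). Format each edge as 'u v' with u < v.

Initial degrees: {1:1, 2:1, 3:2, 4:3, 5:1, 6:3, 7:1, 8:2, 9:2, 10:2, 11:2}
Step 1: smallest deg-1 vertex = 1, p_1 = 3. Add edge {1,3}. Now deg[1]=0, deg[3]=1.
Step 2: smallest deg-1 vertex = 2, p_2 = 6. Add edge {2,6}. Now deg[2]=0, deg[6]=2.
Step 3: smallest deg-1 vertex = 3, p_3 = 4. Add edge {3,4}. Now deg[3]=0, deg[4]=2.
Step 4: smallest deg-1 vertex = 5, p_4 = 9. Add edge {5,9}. Now deg[5]=0, deg[9]=1.
Step 5: smallest deg-1 vertex = 7, p_5 = 11. Add edge {7,11}. Now deg[7]=0, deg[11]=1.
Step 6: smallest deg-1 vertex = 9, p_6 = 10. Add edge {9,10}. Now deg[9]=0, deg[10]=1.
Step 7: smallest deg-1 vertex = 10, p_7 = 8. Add edge {8,10}. Now deg[10]=0, deg[8]=1.
Step 8: smallest deg-1 vertex = 8, p_8 = 6. Add edge {6,8}. Now deg[8]=0, deg[6]=1.
Step 9: smallest deg-1 vertex = 6, p_9 = 4. Add edge {4,6}. Now deg[6]=0, deg[4]=1.
Final: two remaining deg-1 vertices are 4, 11. Add edge {4,11}.

Answer: 1 3
2 6
3 4
5 9
7 11
9 10
8 10
6 8
4 6
4 11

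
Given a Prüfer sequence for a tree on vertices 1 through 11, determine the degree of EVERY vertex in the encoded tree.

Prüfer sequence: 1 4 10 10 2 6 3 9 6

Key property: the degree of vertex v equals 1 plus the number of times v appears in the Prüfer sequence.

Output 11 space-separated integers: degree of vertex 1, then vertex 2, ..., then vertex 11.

Answer: 2 2 2 2 1 3 1 1 2 3 1

Derivation:
p_1 = 1: count[1] becomes 1
p_2 = 4: count[4] becomes 1
p_3 = 10: count[10] becomes 1
p_4 = 10: count[10] becomes 2
p_5 = 2: count[2] becomes 1
p_6 = 6: count[6] becomes 1
p_7 = 3: count[3] becomes 1
p_8 = 9: count[9] becomes 1
p_9 = 6: count[6] becomes 2
Degrees (1 + count): deg[1]=1+1=2, deg[2]=1+1=2, deg[3]=1+1=2, deg[4]=1+1=2, deg[5]=1+0=1, deg[6]=1+2=3, deg[7]=1+0=1, deg[8]=1+0=1, deg[9]=1+1=2, deg[10]=1+2=3, deg[11]=1+0=1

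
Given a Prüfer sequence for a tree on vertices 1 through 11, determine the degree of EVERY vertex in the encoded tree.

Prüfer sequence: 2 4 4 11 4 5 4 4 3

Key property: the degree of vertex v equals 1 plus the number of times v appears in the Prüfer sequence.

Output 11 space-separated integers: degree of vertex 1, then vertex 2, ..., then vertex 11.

Answer: 1 2 2 6 2 1 1 1 1 1 2

Derivation:
p_1 = 2: count[2] becomes 1
p_2 = 4: count[4] becomes 1
p_3 = 4: count[4] becomes 2
p_4 = 11: count[11] becomes 1
p_5 = 4: count[4] becomes 3
p_6 = 5: count[5] becomes 1
p_7 = 4: count[4] becomes 4
p_8 = 4: count[4] becomes 5
p_9 = 3: count[3] becomes 1
Degrees (1 + count): deg[1]=1+0=1, deg[2]=1+1=2, deg[3]=1+1=2, deg[4]=1+5=6, deg[5]=1+1=2, deg[6]=1+0=1, deg[7]=1+0=1, deg[8]=1+0=1, deg[9]=1+0=1, deg[10]=1+0=1, deg[11]=1+1=2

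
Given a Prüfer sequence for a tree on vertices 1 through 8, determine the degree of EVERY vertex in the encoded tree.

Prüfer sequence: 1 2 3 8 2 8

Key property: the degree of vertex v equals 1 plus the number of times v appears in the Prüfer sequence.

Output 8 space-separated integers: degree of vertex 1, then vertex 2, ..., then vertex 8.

Answer: 2 3 2 1 1 1 1 3

Derivation:
p_1 = 1: count[1] becomes 1
p_2 = 2: count[2] becomes 1
p_3 = 3: count[3] becomes 1
p_4 = 8: count[8] becomes 1
p_5 = 2: count[2] becomes 2
p_6 = 8: count[8] becomes 2
Degrees (1 + count): deg[1]=1+1=2, deg[2]=1+2=3, deg[3]=1+1=2, deg[4]=1+0=1, deg[5]=1+0=1, deg[6]=1+0=1, deg[7]=1+0=1, deg[8]=1+2=3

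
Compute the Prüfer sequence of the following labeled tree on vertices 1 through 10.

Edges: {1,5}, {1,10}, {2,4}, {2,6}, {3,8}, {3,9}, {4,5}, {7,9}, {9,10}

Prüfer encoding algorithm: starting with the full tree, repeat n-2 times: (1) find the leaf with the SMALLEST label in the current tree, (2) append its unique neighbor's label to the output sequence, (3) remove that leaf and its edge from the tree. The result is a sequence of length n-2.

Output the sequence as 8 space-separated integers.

Answer: 2 4 5 1 10 9 3 9

Derivation:
Step 1: leaves = {6,7,8}. Remove smallest leaf 6, emit neighbor 2.
Step 2: leaves = {2,7,8}. Remove smallest leaf 2, emit neighbor 4.
Step 3: leaves = {4,7,8}. Remove smallest leaf 4, emit neighbor 5.
Step 4: leaves = {5,7,8}. Remove smallest leaf 5, emit neighbor 1.
Step 5: leaves = {1,7,8}. Remove smallest leaf 1, emit neighbor 10.
Step 6: leaves = {7,8,10}. Remove smallest leaf 7, emit neighbor 9.
Step 7: leaves = {8,10}. Remove smallest leaf 8, emit neighbor 3.
Step 8: leaves = {3,10}. Remove smallest leaf 3, emit neighbor 9.
Done: 2 vertices remain (9, 10). Sequence = [2 4 5 1 10 9 3 9]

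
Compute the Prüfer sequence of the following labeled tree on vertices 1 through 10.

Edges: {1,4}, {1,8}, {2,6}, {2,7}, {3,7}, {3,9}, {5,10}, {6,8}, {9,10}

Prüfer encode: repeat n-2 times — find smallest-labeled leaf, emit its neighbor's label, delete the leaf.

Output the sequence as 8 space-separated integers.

Answer: 1 8 10 6 2 7 3 9

Derivation:
Step 1: leaves = {4,5}. Remove smallest leaf 4, emit neighbor 1.
Step 2: leaves = {1,5}. Remove smallest leaf 1, emit neighbor 8.
Step 3: leaves = {5,8}. Remove smallest leaf 5, emit neighbor 10.
Step 4: leaves = {8,10}. Remove smallest leaf 8, emit neighbor 6.
Step 5: leaves = {6,10}. Remove smallest leaf 6, emit neighbor 2.
Step 6: leaves = {2,10}. Remove smallest leaf 2, emit neighbor 7.
Step 7: leaves = {7,10}. Remove smallest leaf 7, emit neighbor 3.
Step 8: leaves = {3,10}. Remove smallest leaf 3, emit neighbor 9.
Done: 2 vertices remain (9, 10). Sequence = [1 8 10 6 2 7 3 9]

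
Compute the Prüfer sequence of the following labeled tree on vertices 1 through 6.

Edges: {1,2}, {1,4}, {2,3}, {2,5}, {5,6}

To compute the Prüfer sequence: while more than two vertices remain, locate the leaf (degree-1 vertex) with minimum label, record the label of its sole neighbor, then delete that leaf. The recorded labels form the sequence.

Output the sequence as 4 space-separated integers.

Step 1: leaves = {3,4,6}. Remove smallest leaf 3, emit neighbor 2.
Step 2: leaves = {4,6}. Remove smallest leaf 4, emit neighbor 1.
Step 3: leaves = {1,6}. Remove smallest leaf 1, emit neighbor 2.
Step 4: leaves = {2,6}. Remove smallest leaf 2, emit neighbor 5.
Done: 2 vertices remain (5, 6). Sequence = [2 1 2 5]

Answer: 2 1 2 5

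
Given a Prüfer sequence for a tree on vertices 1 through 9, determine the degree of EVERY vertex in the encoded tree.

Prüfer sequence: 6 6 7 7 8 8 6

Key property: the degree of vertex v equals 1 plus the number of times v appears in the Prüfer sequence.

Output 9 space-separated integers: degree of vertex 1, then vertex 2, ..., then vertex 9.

p_1 = 6: count[6] becomes 1
p_2 = 6: count[6] becomes 2
p_3 = 7: count[7] becomes 1
p_4 = 7: count[7] becomes 2
p_5 = 8: count[8] becomes 1
p_6 = 8: count[8] becomes 2
p_7 = 6: count[6] becomes 3
Degrees (1 + count): deg[1]=1+0=1, deg[2]=1+0=1, deg[3]=1+0=1, deg[4]=1+0=1, deg[5]=1+0=1, deg[6]=1+3=4, deg[7]=1+2=3, deg[8]=1+2=3, deg[9]=1+0=1

Answer: 1 1 1 1 1 4 3 3 1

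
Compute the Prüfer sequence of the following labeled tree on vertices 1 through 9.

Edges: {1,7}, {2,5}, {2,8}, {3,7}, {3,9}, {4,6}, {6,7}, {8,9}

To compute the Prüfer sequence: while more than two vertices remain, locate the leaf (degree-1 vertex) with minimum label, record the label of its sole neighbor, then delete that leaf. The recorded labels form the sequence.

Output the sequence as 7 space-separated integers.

Step 1: leaves = {1,4,5}. Remove smallest leaf 1, emit neighbor 7.
Step 2: leaves = {4,5}. Remove smallest leaf 4, emit neighbor 6.
Step 3: leaves = {5,6}. Remove smallest leaf 5, emit neighbor 2.
Step 4: leaves = {2,6}. Remove smallest leaf 2, emit neighbor 8.
Step 5: leaves = {6,8}. Remove smallest leaf 6, emit neighbor 7.
Step 6: leaves = {7,8}. Remove smallest leaf 7, emit neighbor 3.
Step 7: leaves = {3,8}. Remove smallest leaf 3, emit neighbor 9.
Done: 2 vertices remain (8, 9). Sequence = [7 6 2 8 7 3 9]

Answer: 7 6 2 8 7 3 9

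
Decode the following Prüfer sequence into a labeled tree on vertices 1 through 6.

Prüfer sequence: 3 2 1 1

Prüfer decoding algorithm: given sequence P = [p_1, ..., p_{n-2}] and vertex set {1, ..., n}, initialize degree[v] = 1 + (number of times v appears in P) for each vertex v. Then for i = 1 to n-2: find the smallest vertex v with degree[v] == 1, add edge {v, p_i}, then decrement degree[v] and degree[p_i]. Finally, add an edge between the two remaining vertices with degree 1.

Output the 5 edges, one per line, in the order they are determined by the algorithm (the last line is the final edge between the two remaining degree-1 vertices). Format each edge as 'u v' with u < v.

Initial degrees: {1:3, 2:2, 3:2, 4:1, 5:1, 6:1}
Step 1: smallest deg-1 vertex = 4, p_1 = 3. Add edge {3,4}. Now deg[4]=0, deg[3]=1.
Step 2: smallest deg-1 vertex = 3, p_2 = 2. Add edge {2,3}. Now deg[3]=0, deg[2]=1.
Step 3: smallest deg-1 vertex = 2, p_3 = 1. Add edge {1,2}. Now deg[2]=0, deg[1]=2.
Step 4: smallest deg-1 vertex = 5, p_4 = 1. Add edge {1,5}. Now deg[5]=0, deg[1]=1.
Final: two remaining deg-1 vertices are 1, 6. Add edge {1,6}.

Answer: 3 4
2 3
1 2
1 5
1 6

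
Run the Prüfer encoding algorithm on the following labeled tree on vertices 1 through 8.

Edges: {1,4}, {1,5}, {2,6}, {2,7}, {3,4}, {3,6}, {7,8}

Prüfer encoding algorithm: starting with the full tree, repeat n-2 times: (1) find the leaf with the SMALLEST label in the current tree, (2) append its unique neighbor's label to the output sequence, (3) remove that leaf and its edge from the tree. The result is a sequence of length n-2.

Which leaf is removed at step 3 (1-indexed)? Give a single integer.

Answer: 4

Derivation:
Step 1: current leaves = {5,8}. Remove leaf 5 (neighbor: 1).
Step 2: current leaves = {1,8}. Remove leaf 1 (neighbor: 4).
Step 3: current leaves = {4,8}. Remove leaf 4 (neighbor: 3).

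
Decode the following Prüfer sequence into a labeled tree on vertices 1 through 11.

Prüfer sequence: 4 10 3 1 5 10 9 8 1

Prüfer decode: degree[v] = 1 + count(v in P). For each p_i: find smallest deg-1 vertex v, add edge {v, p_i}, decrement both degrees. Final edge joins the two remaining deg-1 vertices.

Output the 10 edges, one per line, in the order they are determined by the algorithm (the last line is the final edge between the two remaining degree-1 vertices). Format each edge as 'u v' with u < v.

Initial degrees: {1:3, 2:1, 3:2, 4:2, 5:2, 6:1, 7:1, 8:2, 9:2, 10:3, 11:1}
Step 1: smallest deg-1 vertex = 2, p_1 = 4. Add edge {2,4}. Now deg[2]=0, deg[4]=1.
Step 2: smallest deg-1 vertex = 4, p_2 = 10. Add edge {4,10}. Now deg[4]=0, deg[10]=2.
Step 3: smallest deg-1 vertex = 6, p_3 = 3. Add edge {3,6}. Now deg[6]=0, deg[3]=1.
Step 4: smallest deg-1 vertex = 3, p_4 = 1. Add edge {1,3}. Now deg[3]=0, deg[1]=2.
Step 5: smallest deg-1 vertex = 7, p_5 = 5. Add edge {5,7}. Now deg[7]=0, deg[5]=1.
Step 6: smallest deg-1 vertex = 5, p_6 = 10. Add edge {5,10}. Now deg[5]=0, deg[10]=1.
Step 7: smallest deg-1 vertex = 10, p_7 = 9. Add edge {9,10}. Now deg[10]=0, deg[9]=1.
Step 8: smallest deg-1 vertex = 9, p_8 = 8. Add edge {8,9}. Now deg[9]=0, deg[8]=1.
Step 9: smallest deg-1 vertex = 8, p_9 = 1. Add edge {1,8}. Now deg[8]=0, deg[1]=1.
Final: two remaining deg-1 vertices are 1, 11. Add edge {1,11}.

Answer: 2 4
4 10
3 6
1 3
5 7
5 10
9 10
8 9
1 8
1 11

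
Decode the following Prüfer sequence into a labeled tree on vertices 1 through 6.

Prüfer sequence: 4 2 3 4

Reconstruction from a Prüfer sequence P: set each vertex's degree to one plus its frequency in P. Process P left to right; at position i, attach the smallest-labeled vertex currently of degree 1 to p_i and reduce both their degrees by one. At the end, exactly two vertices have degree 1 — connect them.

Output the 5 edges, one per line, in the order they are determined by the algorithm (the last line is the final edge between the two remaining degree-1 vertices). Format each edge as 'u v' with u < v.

Initial degrees: {1:1, 2:2, 3:2, 4:3, 5:1, 6:1}
Step 1: smallest deg-1 vertex = 1, p_1 = 4. Add edge {1,4}. Now deg[1]=0, deg[4]=2.
Step 2: smallest deg-1 vertex = 5, p_2 = 2. Add edge {2,5}. Now deg[5]=0, deg[2]=1.
Step 3: smallest deg-1 vertex = 2, p_3 = 3. Add edge {2,3}. Now deg[2]=0, deg[3]=1.
Step 4: smallest deg-1 vertex = 3, p_4 = 4. Add edge {3,4}. Now deg[3]=0, deg[4]=1.
Final: two remaining deg-1 vertices are 4, 6. Add edge {4,6}.

Answer: 1 4
2 5
2 3
3 4
4 6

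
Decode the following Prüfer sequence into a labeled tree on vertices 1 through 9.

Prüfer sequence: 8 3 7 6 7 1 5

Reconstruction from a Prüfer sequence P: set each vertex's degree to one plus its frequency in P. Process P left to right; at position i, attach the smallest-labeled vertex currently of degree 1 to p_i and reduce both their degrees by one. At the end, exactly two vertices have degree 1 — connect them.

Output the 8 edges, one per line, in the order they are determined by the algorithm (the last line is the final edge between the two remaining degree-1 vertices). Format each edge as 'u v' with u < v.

Answer: 2 8
3 4
3 7
6 8
6 7
1 7
1 5
5 9

Derivation:
Initial degrees: {1:2, 2:1, 3:2, 4:1, 5:2, 6:2, 7:3, 8:2, 9:1}
Step 1: smallest deg-1 vertex = 2, p_1 = 8. Add edge {2,8}. Now deg[2]=0, deg[8]=1.
Step 2: smallest deg-1 vertex = 4, p_2 = 3. Add edge {3,4}. Now deg[4]=0, deg[3]=1.
Step 3: smallest deg-1 vertex = 3, p_3 = 7. Add edge {3,7}. Now deg[3]=0, deg[7]=2.
Step 4: smallest deg-1 vertex = 8, p_4 = 6. Add edge {6,8}. Now deg[8]=0, deg[6]=1.
Step 5: smallest deg-1 vertex = 6, p_5 = 7. Add edge {6,7}. Now deg[6]=0, deg[7]=1.
Step 6: smallest deg-1 vertex = 7, p_6 = 1. Add edge {1,7}. Now deg[7]=0, deg[1]=1.
Step 7: smallest deg-1 vertex = 1, p_7 = 5. Add edge {1,5}. Now deg[1]=0, deg[5]=1.
Final: two remaining deg-1 vertices are 5, 9. Add edge {5,9}.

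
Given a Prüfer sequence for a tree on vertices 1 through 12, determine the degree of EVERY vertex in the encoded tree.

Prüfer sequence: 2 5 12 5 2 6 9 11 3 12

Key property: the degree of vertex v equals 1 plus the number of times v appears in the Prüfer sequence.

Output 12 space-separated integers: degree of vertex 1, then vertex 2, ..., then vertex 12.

Answer: 1 3 2 1 3 2 1 1 2 1 2 3

Derivation:
p_1 = 2: count[2] becomes 1
p_2 = 5: count[5] becomes 1
p_3 = 12: count[12] becomes 1
p_4 = 5: count[5] becomes 2
p_5 = 2: count[2] becomes 2
p_6 = 6: count[6] becomes 1
p_7 = 9: count[9] becomes 1
p_8 = 11: count[11] becomes 1
p_9 = 3: count[3] becomes 1
p_10 = 12: count[12] becomes 2
Degrees (1 + count): deg[1]=1+0=1, deg[2]=1+2=3, deg[3]=1+1=2, deg[4]=1+0=1, deg[5]=1+2=3, deg[6]=1+1=2, deg[7]=1+0=1, deg[8]=1+0=1, deg[9]=1+1=2, deg[10]=1+0=1, deg[11]=1+1=2, deg[12]=1+2=3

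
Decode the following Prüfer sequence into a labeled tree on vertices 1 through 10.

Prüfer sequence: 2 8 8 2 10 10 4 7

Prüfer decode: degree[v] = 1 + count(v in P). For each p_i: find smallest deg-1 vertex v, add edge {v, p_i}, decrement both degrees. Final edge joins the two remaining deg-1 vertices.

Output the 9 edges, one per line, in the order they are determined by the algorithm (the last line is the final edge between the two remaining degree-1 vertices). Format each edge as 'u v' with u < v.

Initial degrees: {1:1, 2:3, 3:1, 4:2, 5:1, 6:1, 7:2, 8:3, 9:1, 10:3}
Step 1: smallest deg-1 vertex = 1, p_1 = 2. Add edge {1,2}. Now deg[1]=0, deg[2]=2.
Step 2: smallest deg-1 vertex = 3, p_2 = 8. Add edge {3,8}. Now deg[3]=0, deg[8]=2.
Step 3: smallest deg-1 vertex = 5, p_3 = 8. Add edge {5,8}. Now deg[5]=0, deg[8]=1.
Step 4: smallest deg-1 vertex = 6, p_4 = 2. Add edge {2,6}. Now deg[6]=0, deg[2]=1.
Step 5: smallest deg-1 vertex = 2, p_5 = 10. Add edge {2,10}. Now deg[2]=0, deg[10]=2.
Step 6: smallest deg-1 vertex = 8, p_6 = 10. Add edge {8,10}. Now deg[8]=0, deg[10]=1.
Step 7: smallest deg-1 vertex = 9, p_7 = 4. Add edge {4,9}. Now deg[9]=0, deg[4]=1.
Step 8: smallest deg-1 vertex = 4, p_8 = 7. Add edge {4,7}. Now deg[4]=0, deg[7]=1.
Final: two remaining deg-1 vertices are 7, 10. Add edge {7,10}.

Answer: 1 2
3 8
5 8
2 6
2 10
8 10
4 9
4 7
7 10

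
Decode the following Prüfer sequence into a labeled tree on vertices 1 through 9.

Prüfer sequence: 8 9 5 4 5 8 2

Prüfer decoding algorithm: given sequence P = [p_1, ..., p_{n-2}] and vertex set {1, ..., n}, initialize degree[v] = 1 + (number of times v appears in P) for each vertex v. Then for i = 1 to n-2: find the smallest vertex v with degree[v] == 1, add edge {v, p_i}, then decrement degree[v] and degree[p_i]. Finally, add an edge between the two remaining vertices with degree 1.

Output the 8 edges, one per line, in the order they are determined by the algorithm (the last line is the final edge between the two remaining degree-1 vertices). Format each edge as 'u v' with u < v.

Answer: 1 8
3 9
5 6
4 7
4 5
5 8
2 8
2 9

Derivation:
Initial degrees: {1:1, 2:2, 3:1, 4:2, 5:3, 6:1, 7:1, 8:3, 9:2}
Step 1: smallest deg-1 vertex = 1, p_1 = 8. Add edge {1,8}. Now deg[1]=0, deg[8]=2.
Step 2: smallest deg-1 vertex = 3, p_2 = 9. Add edge {3,9}. Now deg[3]=0, deg[9]=1.
Step 3: smallest deg-1 vertex = 6, p_3 = 5. Add edge {5,6}. Now deg[6]=0, deg[5]=2.
Step 4: smallest deg-1 vertex = 7, p_4 = 4. Add edge {4,7}. Now deg[7]=0, deg[4]=1.
Step 5: smallest deg-1 vertex = 4, p_5 = 5. Add edge {4,5}. Now deg[4]=0, deg[5]=1.
Step 6: smallest deg-1 vertex = 5, p_6 = 8. Add edge {5,8}. Now deg[5]=0, deg[8]=1.
Step 7: smallest deg-1 vertex = 8, p_7 = 2. Add edge {2,8}. Now deg[8]=0, deg[2]=1.
Final: two remaining deg-1 vertices are 2, 9. Add edge {2,9}.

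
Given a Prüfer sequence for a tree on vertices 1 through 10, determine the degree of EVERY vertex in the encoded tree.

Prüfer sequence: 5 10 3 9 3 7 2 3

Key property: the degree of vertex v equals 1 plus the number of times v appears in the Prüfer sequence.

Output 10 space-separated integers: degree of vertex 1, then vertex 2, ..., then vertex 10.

Answer: 1 2 4 1 2 1 2 1 2 2

Derivation:
p_1 = 5: count[5] becomes 1
p_2 = 10: count[10] becomes 1
p_3 = 3: count[3] becomes 1
p_4 = 9: count[9] becomes 1
p_5 = 3: count[3] becomes 2
p_6 = 7: count[7] becomes 1
p_7 = 2: count[2] becomes 1
p_8 = 3: count[3] becomes 3
Degrees (1 + count): deg[1]=1+0=1, deg[2]=1+1=2, deg[3]=1+3=4, deg[4]=1+0=1, deg[5]=1+1=2, deg[6]=1+0=1, deg[7]=1+1=2, deg[8]=1+0=1, deg[9]=1+1=2, deg[10]=1+1=2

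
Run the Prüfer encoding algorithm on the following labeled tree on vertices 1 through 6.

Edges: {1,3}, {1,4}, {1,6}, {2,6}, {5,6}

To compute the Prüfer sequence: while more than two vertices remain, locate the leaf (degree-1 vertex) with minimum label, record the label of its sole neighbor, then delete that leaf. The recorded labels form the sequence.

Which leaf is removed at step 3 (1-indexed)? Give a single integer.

Step 1: current leaves = {2,3,4,5}. Remove leaf 2 (neighbor: 6).
Step 2: current leaves = {3,4,5}. Remove leaf 3 (neighbor: 1).
Step 3: current leaves = {4,5}. Remove leaf 4 (neighbor: 1).

Answer: 4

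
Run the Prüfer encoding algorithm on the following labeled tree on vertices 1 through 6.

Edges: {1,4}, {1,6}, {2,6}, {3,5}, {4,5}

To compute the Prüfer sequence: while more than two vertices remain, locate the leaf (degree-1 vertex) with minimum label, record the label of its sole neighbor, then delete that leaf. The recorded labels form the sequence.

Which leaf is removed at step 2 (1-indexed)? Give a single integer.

Answer: 3

Derivation:
Step 1: current leaves = {2,3}. Remove leaf 2 (neighbor: 6).
Step 2: current leaves = {3,6}. Remove leaf 3 (neighbor: 5).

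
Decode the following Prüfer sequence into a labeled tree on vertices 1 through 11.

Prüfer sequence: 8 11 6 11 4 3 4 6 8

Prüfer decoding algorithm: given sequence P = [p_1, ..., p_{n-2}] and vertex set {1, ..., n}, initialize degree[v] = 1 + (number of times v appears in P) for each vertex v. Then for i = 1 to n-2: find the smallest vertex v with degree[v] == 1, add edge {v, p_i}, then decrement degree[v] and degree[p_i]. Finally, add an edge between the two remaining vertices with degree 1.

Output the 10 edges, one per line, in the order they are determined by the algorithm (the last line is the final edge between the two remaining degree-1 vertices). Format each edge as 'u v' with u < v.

Initial degrees: {1:1, 2:1, 3:2, 4:3, 5:1, 6:3, 7:1, 8:3, 9:1, 10:1, 11:3}
Step 1: smallest deg-1 vertex = 1, p_1 = 8. Add edge {1,8}. Now deg[1]=0, deg[8]=2.
Step 2: smallest deg-1 vertex = 2, p_2 = 11. Add edge {2,11}. Now deg[2]=0, deg[11]=2.
Step 3: smallest deg-1 vertex = 5, p_3 = 6. Add edge {5,6}. Now deg[5]=0, deg[6]=2.
Step 4: smallest deg-1 vertex = 7, p_4 = 11. Add edge {7,11}. Now deg[7]=0, deg[11]=1.
Step 5: smallest deg-1 vertex = 9, p_5 = 4. Add edge {4,9}. Now deg[9]=0, deg[4]=2.
Step 6: smallest deg-1 vertex = 10, p_6 = 3. Add edge {3,10}. Now deg[10]=0, deg[3]=1.
Step 7: smallest deg-1 vertex = 3, p_7 = 4. Add edge {3,4}. Now deg[3]=0, deg[4]=1.
Step 8: smallest deg-1 vertex = 4, p_8 = 6. Add edge {4,6}. Now deg[4]=0, deg[6]=1.
Step 9: smallest deg-1 vertex = 6, p_9 = 8. Add edge {6,8}. Now deg[6]=0, deg[8]=1.
Final: two remaining deg-1 vertices are 8, 11. Add edge {8,11}.

Answer: 1 8
2 11
5 6
7 11
4 9
3 10
3 4
4 6
6 8
8 11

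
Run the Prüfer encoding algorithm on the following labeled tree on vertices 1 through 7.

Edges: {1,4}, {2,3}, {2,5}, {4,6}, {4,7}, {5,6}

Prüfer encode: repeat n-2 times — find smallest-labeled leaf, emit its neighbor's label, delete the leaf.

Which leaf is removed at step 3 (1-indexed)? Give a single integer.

Step 1: current leaves = {1,3,7}. Remove leaf 1 (neighbor: 4).
Step 2: current leaves = {3,7}. Remove leaf 3 (neighbor: 2).
Step 3: current leaves = {2,7}. Remove leaf 2 (neighbor: 5).

Answer: 2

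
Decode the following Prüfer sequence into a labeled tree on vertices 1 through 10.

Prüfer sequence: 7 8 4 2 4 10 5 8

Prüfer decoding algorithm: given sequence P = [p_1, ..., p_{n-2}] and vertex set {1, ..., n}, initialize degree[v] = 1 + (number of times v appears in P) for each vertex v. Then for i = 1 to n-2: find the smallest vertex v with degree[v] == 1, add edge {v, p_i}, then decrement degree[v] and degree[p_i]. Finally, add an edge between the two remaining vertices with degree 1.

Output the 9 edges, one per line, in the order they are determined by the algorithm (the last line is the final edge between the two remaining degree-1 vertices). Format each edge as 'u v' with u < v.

Initial degrees: {1:1, 2:2, 3:1, 4:3, 5:2, 6:1, 7:2, 8:3, 9:1, 10:2}
Step 1: smallest deg-1 vertex = 1, p_1 = 7. Add edge {1,7}. Now deg[1]=0, deg[7]=1.
Step 2: smallest deg-1 vertex = 3, p_2 = 8. Add edge {3,8}. Now deg[3]=0, deg[8]=2.
Step 3: smallest deg-1 vertex = 6, p_3 = 4. Add edge {4,6}. Now deg[6]=0, deg[4]=2.
Step 4: smallest deg-1 vertex = 7, p_4 = 2. Add edge {2,7}. Now deg[7]=0, deg[2]=1.
Step 5: smallest deg-1 vertex = 2, p_5 = 4. Add edge {2,4}. Now deg[2]=0, deg[4]=1.
Step 6: smallest deg-1 vertex = 4, p_6 = 10. Add edge {4,10}. Now deg[4]=0, deg[10]=1.
Step 7: smallest deg-1 vertex = 9, p_7 = 5. Add edge {5,9}. Now deg[9]=0, deg[5]=1.
Step 8: smallest deg-1 vertex = 5, p_8 = 8. Add edge {5,8}. Now deg[5]=0, deg[8]=1.
Final: two remaining deg-1 vertices are 8, 10. Add edge {8,10}.

Answer: 1 7
3 8
4 6
2 7
2 4
4 10
5 9
5 8
8 10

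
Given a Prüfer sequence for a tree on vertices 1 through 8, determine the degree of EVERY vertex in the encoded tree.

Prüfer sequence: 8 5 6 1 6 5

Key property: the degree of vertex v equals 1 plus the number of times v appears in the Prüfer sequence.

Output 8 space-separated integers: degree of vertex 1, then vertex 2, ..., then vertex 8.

Answer: 2 1 1 1 3 3 1 2

Derivation:
p_1 = 8: count[8] becomes 1
p_2 = 5: count[5] becomes 1
p_3 = 6: count[6] becomes 1
p_4 = 1: count[1] becomes 1
p_5 = 6: count[6] becomes 2
p_6 = 5: count[5] becomes 2
Degrees (1 + count): deg[1]=1+1=2, deg[2]=1+0=1, deg[3]=1+0=1, deg[4]=1+0=1, deg[5]=1+2=3, deg[6]=1+2=3, deg[7]=1+0=1, deg[8]=1+1=2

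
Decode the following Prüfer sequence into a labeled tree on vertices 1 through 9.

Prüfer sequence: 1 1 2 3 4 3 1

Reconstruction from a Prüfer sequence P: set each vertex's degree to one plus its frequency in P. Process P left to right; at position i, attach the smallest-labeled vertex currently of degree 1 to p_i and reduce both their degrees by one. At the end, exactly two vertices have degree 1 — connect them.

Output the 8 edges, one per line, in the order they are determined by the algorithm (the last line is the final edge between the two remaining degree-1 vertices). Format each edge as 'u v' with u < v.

Initial degrees: {1:4, 2:2, 3:3, 4:2, 5:1, 6:1, 7:1, 8:1, 9:1}
Step 1: smallest deg-1 vertex = 5, p_1 = 1. Add edge {1,5}. Now deg[5]=0, deg[1]=3.
Step 2: smallest deg-1 vertex = 6, p_2 = 1. Add edge {1,6}. Now deg[6]=0, deg[1]=2.
Step 3: smallest deg-1 vertex = 7, p_3 = 2. Add edge {2,7}. Now deg[7]=0, deg[2]=1.
Step 4: smallest deg-1 vertex = 2, p_4 = 3. Add edge {2,3}. Now deg[2]=0, deg[3]=2.
Step 5: smallest deg-1 vertex = 8, p_5 = 4. Add edge {4,8}. Now deg[8]=0, deg[4]=1.
Step 6: smallest deg-1 vertex = 4, p_6 = 3. Add edge {3,4}. Now deg[4]=0, deg[3]=1.
Step 7: smallest deg-1 vertex = 3, p_7 = 1. Add edge {1,3}. Now deg[3]=0, deg[1]=1.
Final: two remaining deg-1 vertices are 1, 9. Add edge {1,9}.

Answer: 1 5
1 6
2 7
2 3
4 8
3 4
1 3
1 9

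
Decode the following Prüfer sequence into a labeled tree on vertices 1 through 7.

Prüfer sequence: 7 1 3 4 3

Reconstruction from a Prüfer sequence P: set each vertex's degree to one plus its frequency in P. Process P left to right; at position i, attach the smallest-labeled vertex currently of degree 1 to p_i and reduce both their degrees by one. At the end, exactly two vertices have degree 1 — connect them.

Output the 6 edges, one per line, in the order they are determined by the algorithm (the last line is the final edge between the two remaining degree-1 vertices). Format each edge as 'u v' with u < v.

Initial degrees: {1:2, 2:1, 3:3, 4:2, 5:1, 6:1, 7:2}
Step 1: smallest deg-1 vertex = 2, p_1 = 7. Add edge {2,7}. Now deg[2]=0, deg[7]=1.
Step 2: smallest deg-1 vertex = 5, p_2 = 1. Add edge {1,5}. Now deg[5]=0, deg[1]=1.
Step 3: smallest deg-1 vertex = 1, p_3 = 3. Add edge {1,3}. Now deg[1]=0, deg[3]=2.
Step 4: smallest deg-1 vertex = 6, p_4 = 4. Add edge {4,6}. Now deg[6]=0, deg[4]=1.
Step 5: smallest deg-1 vertex = 4, p_5 = 3. Add edge {3,4}. Now deg[4]=0, deg[3]=1.
Final: two remaining deg-1 vertices are 3, 7. Add edge {3,7}.

Answer: 2 7
1 5
1 3
4 6
3 4
3 7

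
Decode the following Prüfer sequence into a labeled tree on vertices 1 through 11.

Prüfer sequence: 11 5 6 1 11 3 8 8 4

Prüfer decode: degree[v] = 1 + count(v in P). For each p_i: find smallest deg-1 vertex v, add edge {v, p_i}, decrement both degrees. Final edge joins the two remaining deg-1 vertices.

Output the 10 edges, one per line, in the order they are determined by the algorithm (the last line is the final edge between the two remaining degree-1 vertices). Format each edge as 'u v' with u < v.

Answer: 2 11
5 7
5 6
1 6
1 11
3 9
3 8
8 10
4 8
4 11

Derivation:
Initial degrees: {1:2, 2:1, 3:2, 4:2, 5:2, 6:2, 7:1, 8:3, 9:1, 10:1, 11:3}
Step 1: smallest deg-1 vertex = 2, p_1 = 11. Add edge {2,11}. Now deg[2]=0, deg[11]=2.
Step 2: smallest deg-1 vertex = 7, p_2 = 5. Add edge {5,7}. Now deg[7]=0, deg[5]=1.
Step 3: smallest deg-1 vertex = 5, p_3 = 6. Add edge {5,6}. Now deg[5]=0, deg[6]=1.
Step 4: smallest deg-1 vertex = 6, p_4 = 1. Add edge {1,6}. Now deg[6]=0, deg[1]=1.
Step 5: smallest deg-1 vertex = 1, p_5 = 11. Add edge {1,11}. Now deg[1]=0, deg[11]=1.
Step 6: smallest deg-1 vertex = 9, p_6 = 3. Add edge {3,9}. Now deg[9]=0, deg[3]=1.
Step 7: smallest deg-1 vertex = 3, p_7 = 8. Add edge {3,8}. Now deg[3]=0, deg[8]=2.
Step 8: smallest deg-1 vertex = 10, p_8 = 8. Add edge {8,10}. Now deg[10]=0, deg[8]=1.
Step 9: smallest deg-1 vertex = 8, p_9 = 4. Add edge {4,8}. Now deg[8]=0, deg[4]=1.
Final: two remaining deg-1 vertices are 4, 11. Add edge {4,11}.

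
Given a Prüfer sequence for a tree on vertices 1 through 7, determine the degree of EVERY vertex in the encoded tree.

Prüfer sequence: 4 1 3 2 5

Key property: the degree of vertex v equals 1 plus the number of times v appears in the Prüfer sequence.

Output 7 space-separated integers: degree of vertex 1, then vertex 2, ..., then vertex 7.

Answer: 2 2 2 2 2 1 1

Derivation:
p_1 = 4: count[4] becomes 1
p_2 = 1: count[1] becomes 1
p_3 = 3: count[3] becomes 1
p_4 = 2: count[2] becomes 1
p_5 = 5: count[5] becomes 1
Degrees (1 + count): deg[1]=1+1=2, deg[2]=1+1=2, deg[3]=1+1=2, deg[4]=1+1=2, deg[5]=1+1=2, deg[6]=1+0=1, deg[7]=1+0=1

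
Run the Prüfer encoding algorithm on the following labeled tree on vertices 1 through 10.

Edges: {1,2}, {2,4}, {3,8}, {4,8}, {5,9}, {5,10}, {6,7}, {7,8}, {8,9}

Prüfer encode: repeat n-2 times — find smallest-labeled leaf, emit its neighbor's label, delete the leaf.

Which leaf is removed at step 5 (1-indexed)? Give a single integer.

Step 1: current leaves = {1,3,6,10}. Remove leaf 1 (neighbor: 2).
Step 2: current leaves = {2,3,6,10}. Remove leaf 2 (neighbor: 4).
Step 3: current leaves = {3,4,6,10}. Remove leaf 3 (neighbor: 8).
Step 4: current leaves = {4,6,10}. Remove leaf 4 (neighbor: 8).
Step 5: current leaves = {6,10}. Remove leaf 6 (neighbor: 7).

Answer: 6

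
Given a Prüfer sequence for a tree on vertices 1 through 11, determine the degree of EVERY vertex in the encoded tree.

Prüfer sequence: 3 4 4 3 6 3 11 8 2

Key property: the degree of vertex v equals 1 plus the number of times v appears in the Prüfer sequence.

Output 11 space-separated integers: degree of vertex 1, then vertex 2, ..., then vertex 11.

Answer: 1 2 4 3 1 2 1 2 1 1 2

Derivation:
p_1 = 3: count[3] becomes 1
p_2 = 4: count[4] becomes 1
p_3 = 4: count[4] becomes 2
p_4 = 3: count[3] becomes 2
p_5 = 6: count[6] becomes 1
p_6 = 3: count[3] becomes 3
p_7 = 11: count[11] becomes 1
p_8 = 8: count[8] becomes 1
p_9 = 2: count[2] becomes 1
Degrees (1 + count): deg[1]=1+0=1, deg[2]=1+1=2, deg[3]=1+3=4, deg[4]=1+2=3, deg[5]=1+0=1, deg[6]=1+1=2, deg[7]=1+0=1, deg[8]=1+1=2, deg[9]=1+0=1, deg[10]=1+0=1, deg[11]=1+1=2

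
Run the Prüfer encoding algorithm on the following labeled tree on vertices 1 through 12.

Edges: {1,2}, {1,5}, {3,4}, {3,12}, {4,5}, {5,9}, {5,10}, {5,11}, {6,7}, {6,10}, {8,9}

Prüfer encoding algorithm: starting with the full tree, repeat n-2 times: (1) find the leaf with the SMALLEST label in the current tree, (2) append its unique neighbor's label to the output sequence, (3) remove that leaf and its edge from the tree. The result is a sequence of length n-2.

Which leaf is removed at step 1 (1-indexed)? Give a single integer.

Step 1: current leaves = {2,7,8,11,12}. Remove leaf 2 (neighbor: 1).

Answer: 2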